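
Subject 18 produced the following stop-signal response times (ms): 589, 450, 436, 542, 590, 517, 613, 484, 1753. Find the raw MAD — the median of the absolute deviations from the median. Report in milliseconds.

58 ms

Sorted: 436, 450, 484, 517, 542, 589, 590, 613, 1753 → median = 542
|x − 542|: 47, 92, 106, 0, 48, 25, 71, 58, 1211
Sorted deviations: 0, 25, 47, 48, 58, 71, 92, 106, 1211 → MAD = 58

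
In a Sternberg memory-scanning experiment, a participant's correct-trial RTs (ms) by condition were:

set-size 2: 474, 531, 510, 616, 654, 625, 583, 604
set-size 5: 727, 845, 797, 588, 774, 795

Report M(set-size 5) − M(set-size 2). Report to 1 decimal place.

179.7 ms

M(set-size 2) = 4597/8 = 574.625
M(set-size 5) = 4526/6 = 754.333
Difference = 754.333 − 574.625 = 179.708 ms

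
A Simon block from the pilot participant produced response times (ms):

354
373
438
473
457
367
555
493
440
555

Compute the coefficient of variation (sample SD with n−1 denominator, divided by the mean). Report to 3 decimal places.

n = 10, Σ = 4505, M = 450.5000
Σ(x−M)² = 46752.500; s = √(46752.500/9) = 72.0744
CV = 72.0744 / 450.5000 = 0.15999

0.160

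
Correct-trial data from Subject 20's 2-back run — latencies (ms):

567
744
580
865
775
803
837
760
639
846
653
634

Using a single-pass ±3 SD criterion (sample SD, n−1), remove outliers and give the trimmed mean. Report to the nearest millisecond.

n = 12, ΣRT = 8703, M = 725.250
Σ(x−M)² = 123804.25; s = √(123804.25/11) = 106.089
Cutoffs: 725.250 ± 3·106.089 → [407.0, 1043.5]
No RTs fall outside the cutoffs; all 12 retained. Mean = 8703/12 = 725.250

725 ms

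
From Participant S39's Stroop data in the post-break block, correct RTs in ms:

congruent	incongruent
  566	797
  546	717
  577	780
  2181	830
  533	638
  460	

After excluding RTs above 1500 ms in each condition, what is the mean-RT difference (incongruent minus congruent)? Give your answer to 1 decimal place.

216.0 ms

congruent: exclude 2181
M(congruent) = 2682/5 = 536.400
M(incongruent) = 3762/5 = 752.400
Difference = 752.400 − 536.400 = 216.000 ms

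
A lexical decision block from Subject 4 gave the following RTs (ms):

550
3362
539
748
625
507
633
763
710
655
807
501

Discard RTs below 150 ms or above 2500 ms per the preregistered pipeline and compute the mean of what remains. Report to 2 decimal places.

639.82 ms

Excluded: 3362
Retained (n=11): Σ = 7038
Mean = 7038/11 = 639.8182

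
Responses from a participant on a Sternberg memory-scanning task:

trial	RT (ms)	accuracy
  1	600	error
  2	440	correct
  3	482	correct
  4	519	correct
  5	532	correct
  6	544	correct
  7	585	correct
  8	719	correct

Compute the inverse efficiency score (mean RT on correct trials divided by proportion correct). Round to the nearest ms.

Correct trials (n=7): 440, 482, 519, 532, 544, 585, 719
Mean correct RT = 3821/7 = 545.8571 ms
Proportion correct = 7/8
IES = 545.8571 / (7/8) = 623.837 ms

624 ms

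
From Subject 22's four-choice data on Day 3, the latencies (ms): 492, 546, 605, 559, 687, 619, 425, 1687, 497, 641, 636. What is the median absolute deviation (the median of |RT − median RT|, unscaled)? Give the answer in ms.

Sorted: 425, 492, 497, 546, 559, 605, 619, 636, 641, 687, 1687 → median = 605
|x − 605|: 113, 59, 0, 46, 82, 14, 180, 1082, 108, 36, 31
Sorted deviations: 0, 14, 31, 36, 46, 59, 82, 108, 113, 180, 1082 → MAD = 59

59 ms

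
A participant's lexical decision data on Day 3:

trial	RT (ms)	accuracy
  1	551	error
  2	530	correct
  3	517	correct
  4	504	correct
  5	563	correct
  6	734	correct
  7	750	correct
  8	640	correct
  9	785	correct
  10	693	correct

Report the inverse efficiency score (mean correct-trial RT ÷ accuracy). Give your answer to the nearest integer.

Correct trials (n=9): 530, 517, 504, 563, 734, 750, 640, 785, 693
Mean correct RT = 5716/9 = 635.1111 ms
Proportion correct = 9/10
IES = 635.1111 / (9/10) = 705.679 ms

706 ms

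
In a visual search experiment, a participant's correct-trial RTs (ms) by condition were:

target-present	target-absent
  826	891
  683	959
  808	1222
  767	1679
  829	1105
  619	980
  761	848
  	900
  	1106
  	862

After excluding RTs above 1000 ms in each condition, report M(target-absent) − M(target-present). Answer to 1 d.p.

target-absent: exclude 1222, 1679, 1105, 1106
M(target-present) = 5293/7 = 756.143
M(target-absent) = 5440/6 = 906.667
Difference = 906.667 − 756.143 = 150.524 ms

150.5 ms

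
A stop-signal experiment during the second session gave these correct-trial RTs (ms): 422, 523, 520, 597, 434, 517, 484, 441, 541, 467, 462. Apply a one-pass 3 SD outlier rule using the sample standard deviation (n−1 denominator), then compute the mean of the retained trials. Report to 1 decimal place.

n = 11, ΣRT = 5408, M = 491.636
Σ(x−M)² = 28248.55; s = √(28248.55/10) = 53.149
Cutoffs: 491.636 ± 3·53.149 → [332.2, 651.1]
No RTs fall outside the cutoffs; all 11 retained. Mean = 5408/11 = 491.636

491.6 ms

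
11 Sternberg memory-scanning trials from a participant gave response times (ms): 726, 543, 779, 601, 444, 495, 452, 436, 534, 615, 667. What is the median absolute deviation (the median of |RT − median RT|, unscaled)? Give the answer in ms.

Sorted: 436, 444, 452, 495, 534, 543, 601, 615, 667, 726, 779 → median = 543
|x − 543|: 183, 0, 236, 58, 99, 48, 91, 107, 9, 72, 124
Sorted deviations: 0, 9, 48, 58, 72, 91, 99, 107, 124, 183, 236 → MAD = 91

91 ms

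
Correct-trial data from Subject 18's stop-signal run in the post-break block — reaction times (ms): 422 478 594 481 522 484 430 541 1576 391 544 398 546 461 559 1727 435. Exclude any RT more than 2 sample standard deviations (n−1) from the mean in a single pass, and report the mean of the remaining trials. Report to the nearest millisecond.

n = 17, ΣRT = 10589, M = 622.882
Σ(x−M)² = 2465253.76; s = √(2465253.76/16) = 392.528
Cutoffs: 622.882 ± 2·392.528 → [-162.2, 1407.9]
Outside: 1576, 1727 → excluded.
Retained (n=15): Σ = 7286, mean = 7286/15 = 485.733

486 ms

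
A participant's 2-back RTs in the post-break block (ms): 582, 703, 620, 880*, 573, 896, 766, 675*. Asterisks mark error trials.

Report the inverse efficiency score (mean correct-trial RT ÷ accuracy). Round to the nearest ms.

920 ms

Correct trials (n=6): 582, 703, 620, 573, 896, 766
Mean correct RT = 4140/6 = 690.0000 ms
Proportion correct = 6/8
IES = 690.0000 / (6/8) = 920.000 ms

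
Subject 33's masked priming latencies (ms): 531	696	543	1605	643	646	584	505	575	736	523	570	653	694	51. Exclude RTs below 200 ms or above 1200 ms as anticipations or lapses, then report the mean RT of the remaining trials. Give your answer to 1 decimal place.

607.6 ms

Excluded: 51, 1605
Retained (n=13): Σ = 7899
Mean = 7899/13 = 607.6154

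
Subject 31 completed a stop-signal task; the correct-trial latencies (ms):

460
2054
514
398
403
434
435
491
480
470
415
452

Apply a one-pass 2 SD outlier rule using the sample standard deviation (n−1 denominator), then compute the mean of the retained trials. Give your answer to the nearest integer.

450 ms

n = 12, ΣRT = 7006, M = 583.833
Σ(x−M)² = 2371679.67; s = √(2371679.67/11) = 464.335
Cutoffs: 583.833 ± 2·464.335 → [-344.8, 1512.5]
Outside: 2054 → excluded.
Retained (n=11): Σ = 4952, mean = 4952/11 = 450.182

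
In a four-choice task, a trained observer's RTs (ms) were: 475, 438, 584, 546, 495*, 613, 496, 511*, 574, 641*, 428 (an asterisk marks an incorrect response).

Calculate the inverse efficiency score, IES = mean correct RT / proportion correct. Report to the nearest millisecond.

Correct trials (n=8): 475, 438, 584, 546, 613, 496, 574, 428
Mean correct RT = 4154/8 = 519.2500 ms
Proportion correct = 8/11
IES = 519.2500 / (8/11) = 713.969 ms

714 ms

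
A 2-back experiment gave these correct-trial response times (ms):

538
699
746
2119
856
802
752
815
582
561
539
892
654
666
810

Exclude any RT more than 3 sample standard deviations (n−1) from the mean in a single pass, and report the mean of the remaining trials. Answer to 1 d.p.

n = 15, ΣRT = 12031, M = 802.067
Σ(x−M)² = 2047728.93; s = √(2047728.93/14) = 382.448
Cutoffs: 802.067 ± 3·382.448 → [-345.3, 1949.4]
Outside: 2119 → excluded.
Retained (n=14): Σ = 9912, mean = 9912/14 = 708.000

708.0 ms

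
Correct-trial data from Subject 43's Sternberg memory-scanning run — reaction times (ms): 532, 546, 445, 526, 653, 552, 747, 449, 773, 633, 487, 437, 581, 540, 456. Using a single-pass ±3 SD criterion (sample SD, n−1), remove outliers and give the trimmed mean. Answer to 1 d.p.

n = 15, ΣRT = 8357, M = 557.133
Σ(x−M)² = 154053.73; s = √(154053.73/14) = 104.899
Cutoffs: 557.133 ± 3·104.899 → [242.4, 871.8]
No RTs fall outside the cutoffs; all 15 retained. Mean = 8357/15 = 557.133

557.1 ms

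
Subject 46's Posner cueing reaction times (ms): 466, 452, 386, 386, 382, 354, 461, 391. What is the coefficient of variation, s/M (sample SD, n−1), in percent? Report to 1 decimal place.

n = 8, Σ = 3278, M = 409.7500
Σ(x−M)² = 12933.500; s = √(12933.500/7) = 42.9842
CV = 42.9842 / 409.7500 = 0.10490 = 10.490%

10.5%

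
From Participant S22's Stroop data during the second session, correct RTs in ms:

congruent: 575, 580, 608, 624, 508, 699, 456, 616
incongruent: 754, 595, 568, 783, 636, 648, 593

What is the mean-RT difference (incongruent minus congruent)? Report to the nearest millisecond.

M(congruent) = 4666/8 = 583.250
M(incongruent) = 4577/7 = 653.857
Difference = 653.857 − 583.250 = 70.607 ms

71 ms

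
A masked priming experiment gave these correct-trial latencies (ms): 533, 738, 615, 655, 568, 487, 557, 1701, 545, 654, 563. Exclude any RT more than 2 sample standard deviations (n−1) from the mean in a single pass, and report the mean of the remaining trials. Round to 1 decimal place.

n = 11, ΣRT = 7616, M = 692.364
Σ(x−M)² = 1168094.55; s = √(1168094.55/10) = 341.774
Cutoffs: 692.364 ± 2·341.774 → [8.8, 1375.9]
Outside: 1701 → excluded.
Retained (n=10): Σ = 5915, mean = 5915/10 = 591.500

591.5 ms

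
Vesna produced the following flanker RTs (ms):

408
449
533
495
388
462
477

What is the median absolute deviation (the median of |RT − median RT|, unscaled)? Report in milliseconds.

33 ms

Sorted: 388, 408, 449, 462, 477, 495, 533 → median = 462
|x − 462|: 54, 13, 71, 33, 74, 0, 15
Sorted deviations: 0, 13, 15, 33, 54, 71, 74 → MAD = 33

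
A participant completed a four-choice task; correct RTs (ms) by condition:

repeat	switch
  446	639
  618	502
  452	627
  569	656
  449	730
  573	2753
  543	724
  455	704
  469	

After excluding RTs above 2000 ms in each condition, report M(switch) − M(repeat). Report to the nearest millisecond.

switch: exclude 2753
M(repeat) = 4574/9 = 508.222
M(switch) = 4582/7 = 654.571
Difference = 654.571 − 508.222 = 146.349 ms

146 ms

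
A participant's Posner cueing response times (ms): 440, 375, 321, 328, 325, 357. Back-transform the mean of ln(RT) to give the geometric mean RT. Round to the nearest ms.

355 ms

ln(RT): 6.0868, 5.9269, 5.7714, 5.7930, 5.7838, 5.8777
Mean ln(RT) = 35.2397/6 = 5.87329
Geometric mean = exp(5.87329) = 355.41 ms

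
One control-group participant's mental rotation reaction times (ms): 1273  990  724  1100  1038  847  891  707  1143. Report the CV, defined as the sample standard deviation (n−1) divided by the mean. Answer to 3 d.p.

0.198

n = 9, Σ = 8713, M = 968.1111
Σ(x−M)² = 294684.889; s = √(294684.889/8) = 191.9261
CV = 191.9261 / 968.1111 = 0.19825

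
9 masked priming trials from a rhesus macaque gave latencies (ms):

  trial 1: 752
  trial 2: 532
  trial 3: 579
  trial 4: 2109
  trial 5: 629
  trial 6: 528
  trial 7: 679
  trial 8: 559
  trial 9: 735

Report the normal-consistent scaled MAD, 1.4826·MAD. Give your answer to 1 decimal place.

Sorted: 528, 532, 559, 579, 629, 679, 735, 752, 2109 → median = 629
|x − 629| sorted: 0, 50, 50, 70, 97, 101, 106, 123, 1480 → MAD = 97
Robust SD ≈ 1.4826 × 97 = 143.812

143.8 ms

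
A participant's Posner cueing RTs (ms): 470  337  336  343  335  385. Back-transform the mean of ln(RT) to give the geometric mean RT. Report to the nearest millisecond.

ln(RT): 6.1527, 5.8201, 5.8171, 5.8377, 5.8141, 5.9532
Mean ln(RT) = 35.3950/6 = 5.89917
Geometric mean = exp(5.89917) = 364.74 ms

365 ms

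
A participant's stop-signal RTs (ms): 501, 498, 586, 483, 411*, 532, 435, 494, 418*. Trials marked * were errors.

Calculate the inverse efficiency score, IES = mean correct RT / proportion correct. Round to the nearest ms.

Correct trials (n=7): 501, 498, 586, 483, 532, 435, 494
Mean correct RT = 3529/7 = 504.1429 ms
Proportion correct = 7/9
IES = 504.1429 / (7/9) = 648.184 ms

648 ms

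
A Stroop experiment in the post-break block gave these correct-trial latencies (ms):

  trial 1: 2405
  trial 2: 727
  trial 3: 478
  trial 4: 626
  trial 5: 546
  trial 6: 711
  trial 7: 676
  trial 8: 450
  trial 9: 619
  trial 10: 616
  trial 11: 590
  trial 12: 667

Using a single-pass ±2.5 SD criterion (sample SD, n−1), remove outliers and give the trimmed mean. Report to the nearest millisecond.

610 ms

n = 12, ΣRT = 9111, M = 759.250
Σ(x−M)² = 3034106.25; s = √(3034106.25/11) = 525.193
Cutoffs: 759.250 ± 2.5·525.193 → [-553.7, 2072.2]
Outside: 2405 → excluded.
Retained (n=11): Σ = 6706, mean = 6706/11 = 609.636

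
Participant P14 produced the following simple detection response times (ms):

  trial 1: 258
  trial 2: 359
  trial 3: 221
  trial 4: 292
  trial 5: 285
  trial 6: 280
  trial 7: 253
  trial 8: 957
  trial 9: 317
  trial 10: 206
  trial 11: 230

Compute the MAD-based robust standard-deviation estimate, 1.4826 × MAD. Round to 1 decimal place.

Sorted: 206, 221, 230, 253, 258, 280, 285, 292, 317, 359, 957 → median = 280
|x − 280| sorted: 0, 5, 12, 22, 27, 37, 50, 59, 74, 79, 677 → MAD = 37
Robust SD ≈ 1.4826 × 37 = 54.856

54.9 ms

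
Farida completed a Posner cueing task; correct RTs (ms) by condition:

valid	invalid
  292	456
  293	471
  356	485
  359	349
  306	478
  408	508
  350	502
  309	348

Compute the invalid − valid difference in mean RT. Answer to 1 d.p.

M(valid) = 2673/8 = 334.125
M(invalid) = 3597/8 = 449.625
Difference = 449.625 − 334.125 = 115.500 ms

115.5 ms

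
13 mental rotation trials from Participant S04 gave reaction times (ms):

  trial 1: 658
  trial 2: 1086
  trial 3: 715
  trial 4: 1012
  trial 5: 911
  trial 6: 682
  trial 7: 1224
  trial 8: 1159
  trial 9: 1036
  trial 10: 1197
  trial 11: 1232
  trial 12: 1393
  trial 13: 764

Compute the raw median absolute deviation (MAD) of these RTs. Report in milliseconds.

188 ms

Sorted: 658, 682, 715, 764, 911, 1012, 1036, 1086, 1159, 1197, 1224, 1232, 1393 → median = 1036
|x − 1036|: 378, 50, 321, 24, 125, 354, 188, 123, 0, 161, 196, 357, 272
Sorted deviations: 0, 24, 50, 123, 125, 161, 188, 196, 272, 321, 354, 357, 378 → MAD = 188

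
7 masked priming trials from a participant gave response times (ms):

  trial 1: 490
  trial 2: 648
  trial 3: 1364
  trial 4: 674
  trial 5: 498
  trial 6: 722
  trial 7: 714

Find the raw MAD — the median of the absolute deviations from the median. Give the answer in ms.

48 ms

Sorted: 490, 498, 648, 674, 714, 722, 1364 → median = 674
|x − 674|: 184, 26, 690, 0, 176, 48, 40
Sorted deviations: 0, 26, 40, 48, 176, 184, 690 → MAD = 48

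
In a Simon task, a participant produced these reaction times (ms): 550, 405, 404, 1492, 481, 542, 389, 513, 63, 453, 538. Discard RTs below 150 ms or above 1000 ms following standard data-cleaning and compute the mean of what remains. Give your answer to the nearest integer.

475 ms

Excluded: 63, 1492
Retained (n=9): Σ = 4275
Mean = 4275/9 = 475.0000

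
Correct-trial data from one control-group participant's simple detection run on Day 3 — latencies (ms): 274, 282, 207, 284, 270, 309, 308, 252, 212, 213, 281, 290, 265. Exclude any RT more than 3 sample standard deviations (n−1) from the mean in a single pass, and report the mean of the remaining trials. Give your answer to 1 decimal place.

265.2 ms

n = 13, ΣRT = 3447, M = 265.154
Σ(x−M)² = 14467.69; s = √(14467.69/12) = 34.722
Cutoffs: 265.154 ± 3·34.722 → [161.0, 369.3]
No RTs fall outside the cutoffs; all 13 retained. Mean = 3447/13 = 265.154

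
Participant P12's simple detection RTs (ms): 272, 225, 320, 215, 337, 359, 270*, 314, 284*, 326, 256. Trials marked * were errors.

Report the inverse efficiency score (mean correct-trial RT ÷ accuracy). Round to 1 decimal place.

356.3 ms

Correct trials (n=9): 272, 225, 320, 215, 337, 359, 314, 326, 256
Mean correct RT = 2624/9 = 291.5556 ms
Proportion correct = 9/11
IES = 291.5556 / (9/11) = 356.346 ms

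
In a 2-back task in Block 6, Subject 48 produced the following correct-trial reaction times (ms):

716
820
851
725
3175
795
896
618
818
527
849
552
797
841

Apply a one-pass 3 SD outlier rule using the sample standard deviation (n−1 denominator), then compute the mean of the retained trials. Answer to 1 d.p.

n = 14, ΣRT = 12980, M = 927.143
Σ(x−M)² = 5612805.71; s = √(5612805.71/13) = 657.080
Cutoffs: 927.143 ± 3·657.080 → [-1044.1, 2898.4]
Outside: 3175 → excluded.
Retained (n=13): Σ = 9805, mean = 9805/13 = 754.231

754.2 ms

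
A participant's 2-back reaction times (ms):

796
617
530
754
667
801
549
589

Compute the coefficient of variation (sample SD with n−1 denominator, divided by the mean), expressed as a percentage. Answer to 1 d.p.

16.5%

n = 8, Σ = 5303, M = 662.8750
Σ(x−M)² = 83306.875; s = √(83306.875/7) = 109.0916
CV = 109.0916 / 662.8750 = 0.16457 = 16.457%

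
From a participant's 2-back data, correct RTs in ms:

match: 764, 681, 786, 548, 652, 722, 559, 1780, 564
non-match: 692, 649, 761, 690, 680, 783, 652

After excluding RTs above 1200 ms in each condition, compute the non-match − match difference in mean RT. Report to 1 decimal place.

41.5 ms

match: exclude 1780
M(match) = 5276/8 = 659.500
M(non-match) = 4907/7 = 701.000
Difference = 701.000 − 659.500 = 41.500 ms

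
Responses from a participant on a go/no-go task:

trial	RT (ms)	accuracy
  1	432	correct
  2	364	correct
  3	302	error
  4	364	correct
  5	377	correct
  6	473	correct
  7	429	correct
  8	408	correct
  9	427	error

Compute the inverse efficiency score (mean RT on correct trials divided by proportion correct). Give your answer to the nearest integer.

523 ms

Correct trials (n=7): 432, 364, 364, 377, 473, 429, 408
Mean correct RT = 2847/7 = 406.7143 ms
Proportion correct = 7/9
IES = 406.7143 / (7/9) = 522.918 ms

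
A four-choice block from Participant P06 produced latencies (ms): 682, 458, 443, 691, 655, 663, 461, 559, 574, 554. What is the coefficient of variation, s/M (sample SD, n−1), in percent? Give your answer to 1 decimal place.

16.8%

n = 10, Σ = 5740, M = 574.0000
Σ(x−M)² = 83846.000; s = √(83846.000/9) = 96.5206
CV = 96.5206 / 574.0000 = 0.16815 = 16.815%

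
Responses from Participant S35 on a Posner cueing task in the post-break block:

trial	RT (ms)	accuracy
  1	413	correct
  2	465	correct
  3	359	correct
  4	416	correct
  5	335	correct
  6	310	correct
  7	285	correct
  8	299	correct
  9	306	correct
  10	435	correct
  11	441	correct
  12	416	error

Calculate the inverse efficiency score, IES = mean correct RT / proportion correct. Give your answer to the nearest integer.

403 ms

Correct trials (n=11): 413, 465, 359, 416, 335, 310, 285, 299, 306, 435, 441
Mean correct RT = 4064/11 = 369.4545 ms
Proportion correct = 11/12
IES = 369.4545 / (11/12) = 403.041 ms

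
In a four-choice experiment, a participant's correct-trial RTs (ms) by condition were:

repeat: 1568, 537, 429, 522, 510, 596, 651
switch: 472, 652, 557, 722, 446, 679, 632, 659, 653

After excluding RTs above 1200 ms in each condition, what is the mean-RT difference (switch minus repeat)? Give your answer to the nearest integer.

repeat: exclude 1568
M(repeat) = 3245/6 = 540.833
M(switch) = 5472/9 = 608.000
Difference = 608.000 − 540.833 = 67.167 ms

67 ms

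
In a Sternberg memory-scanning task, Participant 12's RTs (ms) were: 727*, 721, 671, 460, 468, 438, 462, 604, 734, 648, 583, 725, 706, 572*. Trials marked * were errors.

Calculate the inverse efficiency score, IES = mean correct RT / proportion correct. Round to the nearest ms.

Correct trials (n=12): 721, 671, 460, 468, 438, 462, 604, 734, 648, 583, 725, 706
Mean correct RT = 7220/12 = 601.6667 ms
Proportion correct = 12/14
IES = 601.6667 / (12/14) = 701.944 ms

702 ms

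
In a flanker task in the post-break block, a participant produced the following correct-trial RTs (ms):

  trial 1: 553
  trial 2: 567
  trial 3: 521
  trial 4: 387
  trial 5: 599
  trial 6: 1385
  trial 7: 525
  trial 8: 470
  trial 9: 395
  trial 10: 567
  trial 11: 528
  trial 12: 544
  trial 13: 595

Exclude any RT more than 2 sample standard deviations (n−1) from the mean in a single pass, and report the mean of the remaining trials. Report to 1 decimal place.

520.9 ms

n = 13, ΣRT = 7636, M = 587.385
Σ(x−M)² = 743049.08; s = √(743049.08/12) = 248.839
Cutoffs: 587.385 ± 2·248.839 → [89.7, 1085.1]
Outside: 1385 → excluded.
Retained (n=12): Σ = 6251, mean = 6251/12 = 520.917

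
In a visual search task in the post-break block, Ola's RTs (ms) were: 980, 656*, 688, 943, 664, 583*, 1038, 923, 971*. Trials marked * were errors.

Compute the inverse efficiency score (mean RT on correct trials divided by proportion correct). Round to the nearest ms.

1309 ms

Correct trials (n=6): 980, 688, 943, 664, 1038, 923
Mean correct RT = 5236/6 = 872.6667 ms
Proportion correct = 6/9
IES = 872.6667 / (6/9) = 1309.000 ms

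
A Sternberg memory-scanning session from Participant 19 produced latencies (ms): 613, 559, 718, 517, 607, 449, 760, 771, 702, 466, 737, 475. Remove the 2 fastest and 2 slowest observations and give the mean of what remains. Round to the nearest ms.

616 ms

Sorted: 449, 466, 475, 517, 559, 607, 613, 702, 718, 737, 760, 771
Drop lowest 2 (449, 466) and highest 2 (760, 771)
Remaining (n=8): Σ = 4928, mean = 4928/8 = 616.000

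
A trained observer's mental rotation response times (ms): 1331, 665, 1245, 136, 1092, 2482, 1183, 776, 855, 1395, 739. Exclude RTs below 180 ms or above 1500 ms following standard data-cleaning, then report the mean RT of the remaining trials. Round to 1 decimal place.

Excluded: 136, 2482
Retained (n=9): Σ = 9281
Mean = 9281/9 = 1031.2222

1031.2 ms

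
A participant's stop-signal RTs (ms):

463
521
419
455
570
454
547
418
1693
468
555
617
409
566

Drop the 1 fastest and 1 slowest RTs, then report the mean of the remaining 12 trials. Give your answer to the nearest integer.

Sorted: 409, 418, 419, 454, 455, 463, 468, 521, 547, 555, 566, 570, 617, 1693
Drop lowest 1 (409) and highest 1 (1693)
Remaining (n=12): Σ = 6053, mean = 6053/12 = 504.417

504 ms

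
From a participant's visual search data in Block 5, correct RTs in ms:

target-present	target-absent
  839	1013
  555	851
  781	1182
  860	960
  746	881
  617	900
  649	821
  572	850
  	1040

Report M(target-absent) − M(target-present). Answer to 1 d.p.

M(target-present) = 5619/8 = 702.375
M(target-absent) = 8498/9 = 944.222
Difference = 944.222 − 702.375 = 241.847 ms

241.8 ms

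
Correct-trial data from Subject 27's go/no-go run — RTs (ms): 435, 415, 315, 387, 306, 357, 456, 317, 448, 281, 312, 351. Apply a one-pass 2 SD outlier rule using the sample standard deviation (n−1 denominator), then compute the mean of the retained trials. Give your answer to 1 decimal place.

n = 12, ΣRT = 4380, M = 365.000
Σ(x−M)² = 41464.00; s = √(41464.00/11) = 61.396
Cutoffs: 365.000 ± 2·61.396 → [242.2, 487.8]
No RTs fall outside the cutoffs; all 12 retained. Mean = 4380/12 = 365.000

365.0 ms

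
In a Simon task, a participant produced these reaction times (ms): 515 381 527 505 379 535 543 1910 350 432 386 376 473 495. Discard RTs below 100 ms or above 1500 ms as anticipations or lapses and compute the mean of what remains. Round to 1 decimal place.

Excluded: 1910
Retained (n=13): Σ = 5897
Mean = 5897/13 = 453.6154

453.6 ms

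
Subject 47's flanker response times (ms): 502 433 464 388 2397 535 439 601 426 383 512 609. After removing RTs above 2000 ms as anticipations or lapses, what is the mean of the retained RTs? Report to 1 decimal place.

481.1 ms

Excluded: 2397
Retained (n=11): Σ = 5292
Mean = 5292/11 = 481.0909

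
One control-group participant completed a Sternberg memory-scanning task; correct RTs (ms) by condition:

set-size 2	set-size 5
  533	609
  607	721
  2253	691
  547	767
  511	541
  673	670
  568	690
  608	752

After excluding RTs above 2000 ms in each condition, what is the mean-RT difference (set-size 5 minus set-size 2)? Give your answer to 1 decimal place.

set-size 2: exclude 2253
M(set-size 2) = 4047/7 = 578.143
M(set-size 5) = 5441/8 = 680.125
Difference = 680.125 − 578.143 = 101.982 ms

102.0 ms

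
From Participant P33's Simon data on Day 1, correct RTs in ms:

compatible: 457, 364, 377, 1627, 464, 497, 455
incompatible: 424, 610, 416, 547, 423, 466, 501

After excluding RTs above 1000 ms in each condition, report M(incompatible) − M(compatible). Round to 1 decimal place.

48.2 ms

compatible: exclude 1627
M(compatible) = 2614/6 = 435.667
M(incompatible) = 3387/7 = 483.857
Difference = 483.857 − 435.667 = 48.190 ms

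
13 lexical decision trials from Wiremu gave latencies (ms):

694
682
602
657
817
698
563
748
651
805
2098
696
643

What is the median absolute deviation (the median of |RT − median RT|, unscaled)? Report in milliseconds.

51 ms

Sorted: 563, 602, 643, 651, 657, 682, 694, 696, 698, 748, 805, 817, 2098 → median = 694
|x − 694|: 0, 12, 92, 37, 123, 4, 131, 54, 43, 111, 1404, 2, 51
Sorted deviations: 0, 2, 4, 12, 37, 43, 51, 54, 92, 111, 123, 131, 1404 → MAD = 51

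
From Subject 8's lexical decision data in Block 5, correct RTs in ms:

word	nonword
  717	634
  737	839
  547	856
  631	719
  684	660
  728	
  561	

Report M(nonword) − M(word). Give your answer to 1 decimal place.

M(word) = 4605/7 = 657.857
M(nonword) = 3708/5 = 741.600
Difference = 741.600 − 657.857 = 83.743 ms

83.7 ms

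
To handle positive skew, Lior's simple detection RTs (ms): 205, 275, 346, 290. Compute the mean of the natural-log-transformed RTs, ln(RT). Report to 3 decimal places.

5.614

ln(RT): 5.3230, 5.6168, 5.8464, 5.6699
Σ ln(RT) = 22.4561
Mean = 22.4561/4 = 5.61403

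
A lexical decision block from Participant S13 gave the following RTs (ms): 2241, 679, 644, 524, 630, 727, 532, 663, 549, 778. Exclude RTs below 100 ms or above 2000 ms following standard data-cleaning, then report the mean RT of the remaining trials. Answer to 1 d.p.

Excluded: 2241
Retained (n=9): Σ = 5726
Mean = 5726/9 = 636.2222

636.2 ms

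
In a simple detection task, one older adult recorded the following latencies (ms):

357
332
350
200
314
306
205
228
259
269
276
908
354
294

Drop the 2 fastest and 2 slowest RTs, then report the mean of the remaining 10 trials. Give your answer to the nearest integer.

298 ms

Sorted: 200, 205, 228, 259, 269, 276, 294, 306, 314, 332, 350, 354, 357, 908
Drop lowest 2 (200, 205) and highest 2 (357, 908)
Remaining (n=10): Σ = 2982, mean = 2982/10 = 298.200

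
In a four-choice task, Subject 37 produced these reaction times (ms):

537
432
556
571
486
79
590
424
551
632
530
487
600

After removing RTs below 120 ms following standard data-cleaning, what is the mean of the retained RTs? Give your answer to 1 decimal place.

533.0 ms

Excluded: 79
Retained (n=12): Σ = 6396
Mean = 6396/12 = 533.0000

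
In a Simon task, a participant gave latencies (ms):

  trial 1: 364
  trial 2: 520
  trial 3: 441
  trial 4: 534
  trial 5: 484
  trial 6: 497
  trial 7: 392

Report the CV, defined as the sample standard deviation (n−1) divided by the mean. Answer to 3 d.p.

n = 7, Σ = 3232, M = 461.7143
Σ(x−M)² = 25201.429; s = √(25201.429/6) = 64.8092
CV = 64.8092 / 461.7143 = 0.14037

0.140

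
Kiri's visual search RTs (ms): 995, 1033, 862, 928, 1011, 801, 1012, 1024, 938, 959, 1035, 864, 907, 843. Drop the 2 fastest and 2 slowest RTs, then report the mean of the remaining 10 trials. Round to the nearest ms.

950 ms

Sorted: 801, 843, 862, 864, 907, 928, 938, 959, 995, 1011, 1012, 1024, 1033, 1035
Drop lowest 2 (801, 843) and highest 2 (1033, 1035)
Remaining (n=10): Σ = 9500, mean = 9500/10 = 950.000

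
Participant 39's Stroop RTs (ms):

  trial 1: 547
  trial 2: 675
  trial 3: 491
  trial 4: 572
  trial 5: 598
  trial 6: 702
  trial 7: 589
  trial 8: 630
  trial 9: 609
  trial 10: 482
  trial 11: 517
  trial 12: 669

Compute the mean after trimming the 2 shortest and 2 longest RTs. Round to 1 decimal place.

591.4 ms

Sorted: 482, 491, 517, 547, 572, 589, 598, 609, 630, 669, 675, 702
Drop lowest 2 (482, 491) and highest 2 (675, 702)
Remaining (n=8): Σ = 4731, mean = 4731/8 = 591.375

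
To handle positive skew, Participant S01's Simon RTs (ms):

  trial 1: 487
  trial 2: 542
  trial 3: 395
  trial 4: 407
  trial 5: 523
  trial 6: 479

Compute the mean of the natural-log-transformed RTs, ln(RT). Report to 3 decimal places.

6.150

ln(RT): 6.1883, 6.2953, 5.9789, 6.0088, 6.2596, 6.1717
Σ ln(RT) = 36.9025
Mean = 36.9025/6 = 6.15042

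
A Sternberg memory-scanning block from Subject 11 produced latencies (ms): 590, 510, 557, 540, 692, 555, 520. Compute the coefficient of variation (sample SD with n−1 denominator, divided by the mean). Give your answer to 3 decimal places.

n = 7, Σ = 3964, M = 566.2857
Σ(x−M)² = 22581.429; s = √(22581.429/6) = 61.3480
CV = 61.3480 / 566.2857 = 0.10833

0.108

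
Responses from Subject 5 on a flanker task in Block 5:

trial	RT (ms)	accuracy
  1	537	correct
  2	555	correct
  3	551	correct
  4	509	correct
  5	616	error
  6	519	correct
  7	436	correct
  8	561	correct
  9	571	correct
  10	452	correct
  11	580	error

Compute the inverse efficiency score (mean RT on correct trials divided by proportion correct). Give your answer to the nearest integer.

Correct trials (n=9): 537, 555, 551, 509, 519, 436, 561, 571, 452
Mean correct RT = 4691/9 = 521.2222 ms
Proportion correct = 9/11
IES = 521.2222 / (9/11) = 637.049 ms

637 ms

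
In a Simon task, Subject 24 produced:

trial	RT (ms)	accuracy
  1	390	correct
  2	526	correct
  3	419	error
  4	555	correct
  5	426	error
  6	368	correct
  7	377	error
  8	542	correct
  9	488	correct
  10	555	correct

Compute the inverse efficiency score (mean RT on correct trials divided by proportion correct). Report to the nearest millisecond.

Correct trials (n=7): 390, 526, 555, 368, 542, 488, 555
Mean correct RT = 3424/7 = 489.1429 ms
Proportion correct = 7/10
IES = 489.1429 / (7/10) = 698.776 ms

699 ms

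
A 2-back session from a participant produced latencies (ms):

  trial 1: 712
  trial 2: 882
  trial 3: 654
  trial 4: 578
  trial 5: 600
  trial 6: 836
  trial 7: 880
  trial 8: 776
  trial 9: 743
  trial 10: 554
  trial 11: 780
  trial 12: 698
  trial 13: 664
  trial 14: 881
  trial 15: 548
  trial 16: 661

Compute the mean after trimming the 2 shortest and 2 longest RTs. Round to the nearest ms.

Sorted: 548, 554, 578, 600, 654, 661, 664, 698, 712, 743, 776, 780, 836, 880, 881, 882
Drop lowest 2 (548, 554) and highest 2 (881, 882)
Remaining (n=12): Σ = 8582, mean = 8582/12 = 715.167

715 ms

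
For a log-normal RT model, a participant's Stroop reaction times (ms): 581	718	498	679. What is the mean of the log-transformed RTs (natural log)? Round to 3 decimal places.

6.418

ln(RT): 6.3648, 6.5765, 6.2106, 6.5206
Σ ln(RT) = 25.6724
Mean = 25.6724/4 = 6.41811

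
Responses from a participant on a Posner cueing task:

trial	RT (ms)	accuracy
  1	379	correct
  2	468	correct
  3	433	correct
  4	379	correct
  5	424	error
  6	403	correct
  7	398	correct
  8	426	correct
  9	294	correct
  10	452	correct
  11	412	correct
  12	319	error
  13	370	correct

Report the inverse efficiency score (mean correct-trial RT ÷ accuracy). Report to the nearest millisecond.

Correct trials (n=11): 379, 468, 433, 379, 403, 398, 426, 294, 452, 412, 370
Mean correct RT = 4414/11 = 401.2727 ms
Proportion correct = 11/13
IES = 401.2727 / (11/13) = 474.231 ms

474 ms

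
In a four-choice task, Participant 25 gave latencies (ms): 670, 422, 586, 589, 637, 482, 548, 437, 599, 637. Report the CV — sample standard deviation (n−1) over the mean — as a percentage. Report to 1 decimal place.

n = 10, Σ = 5607, M = 560.7000
Σ(x−M)² = 67392.100; s = √(67392.100/9) = 86.5333
CV = 86.5333 / 560.7000 = 0.15433 = 15.433%

15.4%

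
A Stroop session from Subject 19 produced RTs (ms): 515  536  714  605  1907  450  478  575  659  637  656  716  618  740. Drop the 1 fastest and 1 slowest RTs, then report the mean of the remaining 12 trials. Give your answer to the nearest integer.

621 ms

Sorted: 450, 478, 515, 536, 575, 605, 618, 637, 656, 659, 714, 716, 740, 1907
Drop lowest 1 (450) and highest 1 (1907)
Remaining (n=12): Σ = 7449, mean = 7449/12 = 620.750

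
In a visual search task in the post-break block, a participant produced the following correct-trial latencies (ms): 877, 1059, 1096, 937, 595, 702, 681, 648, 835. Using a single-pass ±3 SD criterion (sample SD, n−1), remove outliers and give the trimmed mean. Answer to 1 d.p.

n = 9, ΣRT = 7430, M = 825.556
Σ(x−M)² = 263636.22; s = √(263636.22/8) = 181.534
Cutoffs: 825.556 ± 3·181.534 → [281.0, 1370.2]
No RTs fall outside the cutoffs; all 9 retained. Mean = 7430/9 = 825.556

825.6 ms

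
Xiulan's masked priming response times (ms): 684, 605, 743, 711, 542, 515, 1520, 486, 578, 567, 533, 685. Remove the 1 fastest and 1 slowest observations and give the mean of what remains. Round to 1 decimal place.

Sorted: 486, 515, 533, 542, 567, 578, 605, 684, 685, 711, 743, 1520
Drop lowest 1 (486) and highest 1 (1520)
Remaining (n=10): Σ = 6163, mean = 6163/10 = 616.300

616.3 ms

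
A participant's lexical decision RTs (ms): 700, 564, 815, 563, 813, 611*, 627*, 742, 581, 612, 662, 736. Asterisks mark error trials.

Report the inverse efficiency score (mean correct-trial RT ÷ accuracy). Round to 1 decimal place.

Correct trials (n=10): 700, 564, 815, 563, 813, 742, 581, 612, 662, 736
Mean correct RT = 6788/10 = 678.8000 ms
Proportion correct = 10/12
IES = 678.8000 / (10/12) = 814.560 ms

814.6 ms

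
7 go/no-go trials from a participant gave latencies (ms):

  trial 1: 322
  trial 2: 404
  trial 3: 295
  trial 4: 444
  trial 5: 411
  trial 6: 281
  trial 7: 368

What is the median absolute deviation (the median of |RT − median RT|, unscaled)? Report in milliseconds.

Sorted: 281, 295, 322, 368, 404, 411, 444 → median = 368
|x − 368|: 46, 36, 73, 76, 43, 87, 0
Sorted deviations: 0, 36, 43, 46, 73, 76, 87 → MAD = 46

46 ms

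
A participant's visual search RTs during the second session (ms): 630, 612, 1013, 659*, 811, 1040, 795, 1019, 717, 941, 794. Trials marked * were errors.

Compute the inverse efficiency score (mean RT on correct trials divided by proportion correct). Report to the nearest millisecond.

Correct trials (n=10): 630, 612, 1013, 811, 1040, 795, 1019, 717, 941, 794
Mean correct RT = 8372/10 = 837.2000 ms
Proportion correct = 10/11
IES = 837.2000 / (10/11) = 920.920 ms

921 ms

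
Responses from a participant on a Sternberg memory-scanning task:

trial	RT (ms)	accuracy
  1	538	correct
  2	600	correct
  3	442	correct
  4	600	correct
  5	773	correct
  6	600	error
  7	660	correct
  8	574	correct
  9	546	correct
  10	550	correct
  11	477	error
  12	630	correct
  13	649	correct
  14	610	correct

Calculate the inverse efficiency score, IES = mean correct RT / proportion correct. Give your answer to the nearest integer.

Correct trials (n=12): 538, 600, 442, 600, 773, 660, 574, 546, 550, 630, 649, 610
Mean correct RT = 7172/12 = 597.6667 ms
Proportion correct = 12/14
IES = 597.6667 / (12/14) = 697.278 ms

697 ms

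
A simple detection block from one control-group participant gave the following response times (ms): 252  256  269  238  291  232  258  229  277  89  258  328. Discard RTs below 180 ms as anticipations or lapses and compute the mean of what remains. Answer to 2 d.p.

Excluded: 89
Retained (n=11): Σ = 2888
Mean = 2888/11 = 262.5455

262.55 ms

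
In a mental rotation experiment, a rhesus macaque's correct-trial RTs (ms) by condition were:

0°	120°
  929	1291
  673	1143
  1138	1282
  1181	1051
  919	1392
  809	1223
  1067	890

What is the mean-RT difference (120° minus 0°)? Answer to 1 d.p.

222.3 ms

M(0°) = 6716/7 = 959.429
M(120°) = 8272/7 = 1181.714
Difference = 1181.714 − 959.429 = 222.286 ms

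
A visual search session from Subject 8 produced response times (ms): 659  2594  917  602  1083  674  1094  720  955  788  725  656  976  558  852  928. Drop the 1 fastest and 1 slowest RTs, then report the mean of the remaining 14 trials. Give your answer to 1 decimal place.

Sorted: 558, 602, 656, 659, 674, 720, 725, 788, 852, 917, 928, 955, 976, 1083, 1094, 2594
Drop lowest 1 (558) and highest 1 (2594)
Remaining (n=14): Σ = 11629, mean = 11629/14 = 830.643

830.6 ms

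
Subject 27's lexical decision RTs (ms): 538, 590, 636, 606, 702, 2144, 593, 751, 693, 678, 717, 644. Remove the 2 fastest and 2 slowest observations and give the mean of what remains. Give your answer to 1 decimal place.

658.6 ms

Sorted: 538, 590, 593, 606, 636, 644, 678, 693, 702, 717, 751, 2144
Drop lowest 2 (538, 590) and highest 2 (751, 2144)
Remaining (n=8): Σ = 5269, mean = 5269/8 = 658.625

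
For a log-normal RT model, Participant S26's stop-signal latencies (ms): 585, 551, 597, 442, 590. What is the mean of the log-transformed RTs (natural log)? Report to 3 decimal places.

6.309

ln(RT): 6.3716, 6.3117, 6.3919, 6.0913, 6.3801
Σ ln(RT) = 31.5467
Mean = 31.5467/5 = 6.30934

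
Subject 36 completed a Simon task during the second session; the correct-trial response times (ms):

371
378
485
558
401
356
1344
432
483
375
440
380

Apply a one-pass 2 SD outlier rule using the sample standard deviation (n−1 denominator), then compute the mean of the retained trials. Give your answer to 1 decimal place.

n = 12, ΣRT = 6003, M = 500.250
Σ(x−M)² = 816524.25; s = √(816524.25/11) = 272.451
Cutoffs: 500.250 ± 2·272.451 → [-44.7, 1045.2]
Outside: 1344 → excluded.
Retained (n=11): Σ = 4659, mean = 4659/11 = 423.545

423.5 ms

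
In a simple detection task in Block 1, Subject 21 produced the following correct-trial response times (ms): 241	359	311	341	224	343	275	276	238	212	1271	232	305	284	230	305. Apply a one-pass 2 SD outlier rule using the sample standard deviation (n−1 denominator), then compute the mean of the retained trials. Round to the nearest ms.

n = 16, ΣRT = 5447, M = 340.438
Σ(x−M)² = 955685.94; s = √(955685.94/15) = 252.413
Cutoffs: 340.438 ± 2·252.413 → [-164.4, 845.3]
Outside: 1271 → excluded.
Retained (n=15): Σ = 4176, mean = 4176/15 = 278.400

278 ms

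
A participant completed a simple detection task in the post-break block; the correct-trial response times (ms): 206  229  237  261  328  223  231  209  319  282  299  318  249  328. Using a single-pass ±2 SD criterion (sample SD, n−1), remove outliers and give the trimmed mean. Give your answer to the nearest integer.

266 ms

n = 14, ΣRT = 3719, M = 265.643
Σ(x−M)² = 26991.21; s = √(26991.21/13) = 45.566
Cutoffs: 265.643 ± 2·45.566 → [174.5, 356.8]
No RTs fall outside the cutoffs; all 14 retained. Mean = 3719/14 = 265.643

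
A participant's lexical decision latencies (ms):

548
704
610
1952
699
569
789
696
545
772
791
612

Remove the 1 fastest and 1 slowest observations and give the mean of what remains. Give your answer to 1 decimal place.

Sorted: 545, 548, 569, 610, 612, 696, 699, 704, 772, 789, 791, 1952
Drop lowest 1 (545) and highest 1 (1952)
Remaining (n=10): Σ = 6790, mean = 6790/10 = 679.000

679.0 ms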